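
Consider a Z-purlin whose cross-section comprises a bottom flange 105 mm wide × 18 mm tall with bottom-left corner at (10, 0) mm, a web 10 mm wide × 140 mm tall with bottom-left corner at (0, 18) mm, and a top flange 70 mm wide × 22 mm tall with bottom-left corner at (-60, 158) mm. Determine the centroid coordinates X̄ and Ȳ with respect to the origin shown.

X̄ = 17.93 mm, Ȳ = 82.91 mm

bottom flange: A = 105 × 18 = 1890.00, centroid at (62.50, 9.00).
web: A = 10 × 140 = 1400.00, centroid at (5.00, 88.00).
top flange: A = 70 × 22 = 1540.00, centroid at (-25.00, 169.00).
ΣA = 4830.00 mm², ΣAX̄ = 86625.00 mm³, ΣAȲ = 400470.00 mm³.
X̄ = 86625.00/4830.00 = 17.93 mm; Ȳ = 400470.00/4830.00 = 82.91 mm.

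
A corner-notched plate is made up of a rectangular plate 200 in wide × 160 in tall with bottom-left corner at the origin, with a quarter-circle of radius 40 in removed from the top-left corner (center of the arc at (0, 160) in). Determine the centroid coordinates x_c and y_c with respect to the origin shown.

plate: A = 200 × 160 = 32000.00, centroid at (100.00, 80.00).
removed quarter-circle: A = −¼π·40² = -1256.64, centroid at (16.98, 143.02).
ΣA = 30743.36 in²
ΣAx_c = (32000.00)(100.00) + (-1256.64)(16.98) = 3178666.67 in³
ΣAy_c = (32000.00)(80.00) + (-1256.64)(143.02) = 2380271.40 in³
x_c = 3178666.67 / 30743.36 = 103.39 in
y_c = 2380271.40 / 30743.36 = 77.42 in

x_c = 103.39 in, y_c = 77.42 in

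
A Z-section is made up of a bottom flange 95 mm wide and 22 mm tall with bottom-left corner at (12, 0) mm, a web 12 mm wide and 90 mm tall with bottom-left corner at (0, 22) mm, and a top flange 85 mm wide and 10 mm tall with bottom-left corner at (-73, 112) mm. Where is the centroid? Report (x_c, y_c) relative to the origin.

bottom flange: A = 95 × 22 = 2090.00, centroid at (59.50, 11.00).
web: A = 12 × 90 = 1080.00, centroid at (6.00, 67.00).
top flange: A = 85 × 10 = 850.00, centroid at (-30.50, 117.00).
ΣA = 4020.00 mm²
ΣAx_c = (2090.00)(59.50) + (1080.00)(6.00) + (850.00)(-30.50) = 104910.00 mm³
ΣAy_c = (2090.00)(11.00) + (1080.00)(67.00) + (850.00)(117.00) = 194800.00 mm³
x_c = 104910.00 / 4020.00 = 26.10 mm
y_c = 194800.00 / 4020.00 = 48.46 mm

x_c = 26.10 mm, y_c = 48.46 mm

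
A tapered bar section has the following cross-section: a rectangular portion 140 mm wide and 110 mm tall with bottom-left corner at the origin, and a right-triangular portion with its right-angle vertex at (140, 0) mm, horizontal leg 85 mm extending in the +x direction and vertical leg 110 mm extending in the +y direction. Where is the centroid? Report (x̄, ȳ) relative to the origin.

rectangular portion: A = 140 × 110 = 15400.00, centroid at (70.00, 55.00).
triangular portion: A = ½·85·110 = 4675.00, centroid at (168.33, 36.67).
ΣA = 20075.00 mm²
ΣAx̄ = (15400.00)(70.00) + (4675.00)(168.33) = 1864958.33 mm³
ΣAȳ = (15400.00)(55.00) + (4675.00)(36.67) = 1018416.67 mm³
x̄ = 1864958.33 / 20075.00 = 92.90 mm
ȳ = 1018416.67 / 20075.00 = 50.73 mm

x̄ = 92.90 mm, ȳ = 50.73 mm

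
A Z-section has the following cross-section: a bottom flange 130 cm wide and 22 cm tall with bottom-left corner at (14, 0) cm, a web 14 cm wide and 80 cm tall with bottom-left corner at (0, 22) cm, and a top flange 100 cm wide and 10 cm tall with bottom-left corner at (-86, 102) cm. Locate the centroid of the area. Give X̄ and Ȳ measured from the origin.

Part | A | x̄ᵢ | ȳᵢ | A·x̄ᵢ | A·ȳᵢ
bottom flange | 2860.00 | 79.00 | 11.00 | 225940.00 | 31460.00
web | 1120.00 | 7.00 | 62.00 | 7840.00 | 69440.00
top flange | 1000.00 | -36.00 | 107.00 | -36000.00 | 107000.00
Σ | 4980.00 |  |  | 197780.00 | 207900.00
X̄ = 197780.00 / 4980.00 = 39.71 cm
Ȳ = 207900.00 / 4980.00 = 41.75 cm

X̄ = 39.71 cm, Ȳ = 41.75 cm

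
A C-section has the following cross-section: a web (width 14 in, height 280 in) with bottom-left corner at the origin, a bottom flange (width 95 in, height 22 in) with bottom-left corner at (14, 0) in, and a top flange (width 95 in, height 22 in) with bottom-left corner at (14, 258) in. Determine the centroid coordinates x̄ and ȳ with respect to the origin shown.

Part | A | x̄ᵢ | ȳᵢ | A·x̄ᵢ | A·ȳᵢ
web | 3920.00 | 7.00 | 140.00 | 27440.00 | 548800.00
bottom flange | 2090.00 | 61.50 | 11.00 | 128535.00 | 22990.00
top flange | 2090.00 | 61.50 | 269.00 | 128535.00 | 562210.00
Σ | 8100.00 |  |  | 284510.00 | 1134000.00
x̄ = 284510.00 / 8100.00 = 35.12 in
ȳ = 1134000.00 / 8100.00 = 140.00 in

x̄ = 35.12 in, ȳ = 140.00 in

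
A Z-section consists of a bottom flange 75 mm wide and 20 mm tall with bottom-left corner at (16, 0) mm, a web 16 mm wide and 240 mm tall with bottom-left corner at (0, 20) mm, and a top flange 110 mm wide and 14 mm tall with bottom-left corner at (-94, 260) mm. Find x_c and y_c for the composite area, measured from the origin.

bottom flange: A = 75 × 20 = 1500.00, centroid at (53.50, 10.00).
web: A = 16 × 240 = 3840.00, centroid at (8.00, 140.00).
top flange: A = 110 × 14 = 1540.00, centroid at (-39.00, 267.00).
ΣA = 6880.00 mm²
ΣAx_c = (1500.00)(53.50) + (3840.00)(8.00) + (1540.00)(-39.00) = 50910.00 mm³
ΣAy_c = (1500.00)(10.00) + (3840.00)(140.00) + (1540.00)(267.00) = 963780.00 mm³
x_c = 50910.00 / 6880.00 = 7.40 mm
y_c = 963780.00 / 6880.00 = 140.08 mm

x_c = 7.40 mm, y_c = 140.08 mm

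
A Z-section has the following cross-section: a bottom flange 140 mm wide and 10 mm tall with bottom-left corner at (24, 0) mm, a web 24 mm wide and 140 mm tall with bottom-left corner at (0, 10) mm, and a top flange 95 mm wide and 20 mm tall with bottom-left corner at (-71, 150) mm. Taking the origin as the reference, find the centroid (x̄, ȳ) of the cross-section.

x̄ = 19.11 mm, ȳ = 87.06 mm

Part | A | x̄ᵢ | ȳᵢ | A·x̄ᵢ | A·ȳᵢ
bottom flange | 1400.00 | 94.00 | 5.00 | 131600.00 | 7000.00
web | 3360.00 | 12.00 | 80.00 | 40320.00 | 268800.00
top flange | 1900.00 | -23.50 | 160.00 | -44650.00 | 304000.00
Σ | 6660.00 |  |  | 127270.00 | 579800.00
x̄ = 127270.00 / 6660.00 = 19.11 mm
ȳ = 579800.00 / 6660.00 = 87.06 mm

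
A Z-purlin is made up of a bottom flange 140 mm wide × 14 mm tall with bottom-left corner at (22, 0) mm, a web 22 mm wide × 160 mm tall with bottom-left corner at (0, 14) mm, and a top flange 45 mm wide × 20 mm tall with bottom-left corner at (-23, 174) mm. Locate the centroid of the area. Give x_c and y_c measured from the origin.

x_c = 34.26 mm, y_c = 79.97 mm

bottom flange: A = 140 × 14 = 1960.00, centroid at (92.00, 7.00).
web: A = 22 × 160 = 3520.00, centroid at (11.00, 94.00).
top flange: A = 45 × 20 = 900.00, centroid at (-0.50, 184.00).
ΣA = 6380.00 mm², ΣAx_c = 218590.00 mm³, ΣAy_c = 510200.00 mm³.
x_c = 218590.00/6380.00 = 34.26 mm; y_c = 510200.00/6380.00 = 79.97 mm.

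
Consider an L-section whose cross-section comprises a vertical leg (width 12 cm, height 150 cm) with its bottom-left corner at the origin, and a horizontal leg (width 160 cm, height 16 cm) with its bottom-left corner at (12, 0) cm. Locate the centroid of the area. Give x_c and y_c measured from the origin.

x_c = 56.50 cm, y_c = 35.66 cm

vertical leg: A = 12 × 150 = 1800.00, centroid at (6.00, 75.00).
horizontal leg: A = 160 × 16 = 2560.00, centroid at (92.00, 8.00).
ΣA = 4360.00 cm², ΣAx_c = 246320.00 cm³, ΣAy_c = 155480.00 cm³.
x_c = 246320.00/4360.00 = 56.50 cm; y_c = 155480.00/4360.00 = 35.66 cm.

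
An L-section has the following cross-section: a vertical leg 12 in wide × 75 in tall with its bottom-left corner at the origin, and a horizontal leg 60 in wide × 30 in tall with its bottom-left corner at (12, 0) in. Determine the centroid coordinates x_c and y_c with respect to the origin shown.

x_c = 30.00 in, y_c = 22.50 in

vertical leg: A = 12 × 75 = 900.00, centroid at (6.00, 37.50).
horizontal leg: A = 60 × 30 = 1800.00, centroid at (42.00, 15.00).
ΣA = 2700.00 in²
ΣAx_c = (900.00)(6.00) + (1800.00)(42.00) = 81000.00 in³
ΣAy_c = (900.00)(37.50) + (1800.00)(15.00) = 60750.00 in³
x_c = 81000.00 / 2700.00 = 30.00 in
y_c = 60750.00 / 2700.00 = 22.50 in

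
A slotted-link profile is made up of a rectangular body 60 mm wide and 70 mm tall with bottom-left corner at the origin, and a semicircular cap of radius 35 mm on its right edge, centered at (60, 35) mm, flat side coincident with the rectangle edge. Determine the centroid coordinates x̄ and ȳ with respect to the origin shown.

x̄ = 44.09 mm, ȳ = 35.00 mm

rectangular body: A = 60 × 70 = 4200.00, centroid at (30.00, 35.00).
semicircular end: A = ½π·35² = 1924.23, centroid at (74.85, 35.00).
ΣA = 6124.23 mm², ΣAx̄ = 270036.86 mm³, ΣAȳ = 214347.89 mm³.
x̄ = 270036.86/6124.23 = 44.09 mm; ȳ = 214347.89/6124.23 = 35.00 mm.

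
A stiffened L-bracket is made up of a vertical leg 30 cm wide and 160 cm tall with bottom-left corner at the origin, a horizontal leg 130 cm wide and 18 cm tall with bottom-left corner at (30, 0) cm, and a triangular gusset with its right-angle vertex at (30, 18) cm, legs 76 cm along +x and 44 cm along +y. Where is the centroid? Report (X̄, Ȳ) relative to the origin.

X̄ = 43.90 cm, Ȳ = 52.17 cm

vertical leg: A = 30 × 160 = 4800.00, centroid at (15.00, 80.00).
horizontal leg: A = 130 × 18 = 2340.00, centroid at (95.00, 9.00).
gusset: A = ½·76·44 = 1672.00, centroid at (55.33, 32.67).
ΣA = 8812.00 cm²
ΣAX̄ = (4800.00)(15.00) + (2340.00)(95.00) + (1672.00)(55.33) = 386817.33 cm³
ΣAȲ = (4800.00)(80.00) + (2340.00)(9.00) + (1672.00)(32.67) = 459678.67 cm³
X̄ = 386817.33 / 8812.00 = 43.90 cm
Ȳ = 459678.67 / 8812.00 = 52.17 cm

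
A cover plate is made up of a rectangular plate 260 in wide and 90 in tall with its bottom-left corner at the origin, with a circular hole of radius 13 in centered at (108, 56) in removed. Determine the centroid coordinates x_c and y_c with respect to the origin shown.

x_c = 130.51 in, y_c = 44.74 in

plate: A = 260 × 90 = 23400.00, centroid at (130.00, 45.00).
hole: A = −π·13² = -530.93, centroid at (108.00, 56.00).
ΣA = 22869.07 in²
ΣAx_c = (23400.00)(130.00) + (-530.93)(108.00) = 2984659.65 in³
ΣAy_c = (23400.00)(45.00) + (-530.93)(56.00) = 1023267.97 in³
x_c = 2984659.65 / 22869.07 = 130.51 in
y_c = 1023267.97 / 22869.07 = 44.74 in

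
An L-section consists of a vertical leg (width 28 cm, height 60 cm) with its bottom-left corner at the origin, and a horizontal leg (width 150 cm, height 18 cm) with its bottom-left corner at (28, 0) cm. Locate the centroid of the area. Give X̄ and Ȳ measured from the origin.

X̄ = 68.86 cm, Ȳ = 17.05 cm

vertical leg: A = 28 × 60 = 1680.00, centroid at (14.00, 30.00).
horizontal leg: A = 150 × 18 = 2700.00, centroid at (103.00, 9.00).
ΣA = 4380.00 cm², ΣAX̄ = 301620.00 cm³, ΣAȲ = 74700.00 cm³.
X̄ = 301620.00/4380.00 = 68.86 cm; Ȳ = 74700.00/4380.00 = 17.05 cm.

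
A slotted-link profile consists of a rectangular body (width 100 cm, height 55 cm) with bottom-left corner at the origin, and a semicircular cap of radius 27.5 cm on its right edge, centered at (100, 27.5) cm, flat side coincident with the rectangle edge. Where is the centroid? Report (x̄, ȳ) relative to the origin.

x̄ = 60.95 cm, ȳ = 27.50 cm

rectangular body: A = 100 × 55 = 5500.00, centroid at (50.00, 27.50).
semicircular end: A = ½π·27.5² = 1187.91, centroid at (111.67, 27.50).
ΣA = 6687.91 cm², ΣAx̄ = 407656.06 cm³, ΣAȳ = 183917.65 cm³.
x̄ = 407656.06/6687.91 = 60.95 cm; ȳ = 183917.65/6687.91 = 27.50 cm.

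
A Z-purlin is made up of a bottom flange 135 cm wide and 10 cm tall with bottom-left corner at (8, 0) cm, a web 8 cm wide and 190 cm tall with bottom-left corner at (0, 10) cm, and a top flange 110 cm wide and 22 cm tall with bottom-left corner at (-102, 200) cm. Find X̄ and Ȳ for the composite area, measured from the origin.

bottom flange: A = 135 × 10 = 1350.00, centroid at (75.50, 5.00).
web: A = 8 × 190 = 1520.00, centroid at (4.00, 105.00).
top flange: A = 110 × 22 = 2420.00, centroid at (-47.00, 211.00).
ΣA = 5290.00 cm², ΣAX̄ = -5735.00 cm³, ΣAȲ = 676970.00 cm³.
X̄ = -5735.00/5290.00 = -1.08 cm; Ȳ = 676970.00/5290.00 = 127.97 cm.

X̄ = -1.08 cm, Ȳ = 127.97 cm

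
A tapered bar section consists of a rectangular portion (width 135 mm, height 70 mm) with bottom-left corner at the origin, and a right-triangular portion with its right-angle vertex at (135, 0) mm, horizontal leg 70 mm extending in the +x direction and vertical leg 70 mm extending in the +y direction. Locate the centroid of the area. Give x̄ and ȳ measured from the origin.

x̄ = 86.20 mm, ȳ = 32.60 mm

rectangular portion: A = 135 × 70 = 9450.00, centroid at (67.50, 35.00).
triangular portion: A = ½·70·70 = 2450.00, centroid at (158.33, 23.33).
ΣA = 11900.00 mm²
ΣAx̄ = (9450.00)(67.50) + (2450.00)(158.33) = 1025791.67 mm³
ΣAȳ = (9450.00)(35.00) + (2450.00)(23.33) = 387916.67 mm³
x̄ = 1025791.67 / 11900.00 = 86.20 mm
ȳ = 387916.67 / 11900.00 = 32.60 mm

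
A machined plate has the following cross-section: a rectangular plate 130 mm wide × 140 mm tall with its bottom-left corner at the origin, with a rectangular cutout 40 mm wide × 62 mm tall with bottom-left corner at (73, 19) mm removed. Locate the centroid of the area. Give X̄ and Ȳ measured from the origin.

plate: A = 130 × 140 = 18200.00, centroid at (65.00, 70.00).
hole: A = −(40 × 62) = -2480.00, centroid at (93.00, 50.00).
ΣA = 15720.00 mm²
ΣAX̄ = (18200.00)(65.00) + (-2480.00)(93.00) = 952360.00 mm³
ΣAȲ = (18200.00)(70.00) + (-2480.00)(50.00) = 1150000.00 mm³
X̄ = 952360.00 / 15720.00 = 60.58 mm
Ȳ = 1150000.00 / 15720.00 = 73.16 mm

X̄ = 60.58 mm, Ȳ = 73.16 mm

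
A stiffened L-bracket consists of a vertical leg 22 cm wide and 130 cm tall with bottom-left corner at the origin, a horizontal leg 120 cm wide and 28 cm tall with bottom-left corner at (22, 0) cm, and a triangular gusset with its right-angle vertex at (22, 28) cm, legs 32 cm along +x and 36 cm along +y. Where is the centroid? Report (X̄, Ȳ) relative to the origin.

X̄ = 47.94 cm, Ȳ = 37.67 cm

vertical leg: A = 22 × 130 = 2860.00, centroid at (11.00, 65.00).
horizontal leg: A = 120 × 28 = 3360.00, centroid at (82.00, 14.00).
gusset: A = ½·32·36 = 576.00, centroid at (32.67, 40.00).
ΣA = 6796.00 cm²
ΣAX̄ = (2860.00)(11.00) + (3360.00)(82.00) + (576.00)(32.67) = 325796.00 cm³
ΣAȲ = (2860.00)(65.00) + (3360.00)(14.00) + (576.00)(40.00) = 255980.00 cm³
X̄ = 325796.00 / 6796.00 = 47.94 cm
Ȳ = 255980.00 / 6796.00 = 37.67 cm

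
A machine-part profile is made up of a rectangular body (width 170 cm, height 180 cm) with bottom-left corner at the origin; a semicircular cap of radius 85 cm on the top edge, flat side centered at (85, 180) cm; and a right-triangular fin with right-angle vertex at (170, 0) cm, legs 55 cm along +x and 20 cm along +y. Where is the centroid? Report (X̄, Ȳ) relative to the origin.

X̄ = 86.34 cm, Ȳ = 122.59 cm

rectangular body: A = 170 × 180 = 30600.00, centroid at (85.00, 90.00).
semicircular top: A = ½π·85² = 11349.00, centroid at (85.00, 216.08).
triangular fin: A = ½·55·20 = 550.00, centroid at (188.33, 6.67).
ΣA = 42499.00 cm², ΣAX̄ = 3669248.63 cm³, ΣAȲ = 5209903.96 cm³.
X̄ = 3669248.63/42499.00 = 86.34 cm; Ȳ = 5209903.96/42499.00 = 122.59 cm.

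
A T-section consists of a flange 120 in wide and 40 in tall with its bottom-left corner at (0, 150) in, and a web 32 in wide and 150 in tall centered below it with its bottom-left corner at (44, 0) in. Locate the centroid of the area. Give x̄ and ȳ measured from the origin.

x̄ = 60.00 in, ȳ = 122.50 in

Part | A | x̄ᵢ | ȳᵢ | A·x̄ᵢ | A·ȳᵢ
web | 4800.00 | 60.00 | 75.00 | 288000.00 | 360000.00
flange | 4800.00 | 60.00 | 170.00 | 288000.00 | 816000.00
Σ | 9600.00 |  |  | 576000.00 | 1176000.00
x̄ = 576000.00 / 9600.00 = 60.00 in
ȳ = 1176000.00 / 9600.00 = 122.50 in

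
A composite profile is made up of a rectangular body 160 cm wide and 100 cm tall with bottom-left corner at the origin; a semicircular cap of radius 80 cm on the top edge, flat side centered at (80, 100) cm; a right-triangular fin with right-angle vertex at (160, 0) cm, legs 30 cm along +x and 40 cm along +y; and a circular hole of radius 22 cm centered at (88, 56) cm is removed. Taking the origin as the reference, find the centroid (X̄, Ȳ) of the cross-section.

X̄ = 81.66 cm, Ȳ = 82.34 cm

rectangular body: A = 160 × 100 = 16000.00, centroid at (80.00, 50.00).
semicircular top: A = ½π·80² = 10053.10, centroid at (80.00, 133.95).
triangular fin: A = ½·30·40 = 600.00, centroid at (170.00, 13.33).
hole: A = −π·22² = -1520.53, centroid at (88.00, 56.00).
ΣA = 25132.57 cm²
ΣAX̄ = (16000.00)(80.00) + (10053.10)(80.00) + (600.00)(170.00) + (-1520.53)(88.00) = 2052441.01 cm³
ΣAȲ = (16000.00)(50.00) + (10053.10)(133.95) + (600.00)(13.33) + (-1520.53)(56.00) = 2069493.26 cm³
X̄ = 2052441.01 / 25132.57 = 81.66 cm
Ȳ = 2069493.26 / 25132.57 = 82.34 cm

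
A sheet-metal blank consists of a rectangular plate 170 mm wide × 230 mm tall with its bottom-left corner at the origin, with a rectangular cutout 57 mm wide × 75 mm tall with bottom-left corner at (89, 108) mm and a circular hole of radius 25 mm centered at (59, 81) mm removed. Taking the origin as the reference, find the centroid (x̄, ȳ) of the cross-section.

Part | A | x̄ᵢ | ȳᵢ | A·x̄ᵢ | A·ȳᵢ
plate | 39100.00 | 85.00 | 115.00 | 3323500.00 | 4496500.00
hole 1 | -4275.00 | 117.50 | 145.50 | -502312.50 | -622012.50
hole 2 | -1963.50 | 59.00 | 81.00 | -115846.23 | -159043.13
Σ | 32861.50 |  |  | 2705341.27 | 3715444.37
x̄ = 2705341.27 / 32861.50 = 82.33 mm
ȳ = 3715444.37 / 32861.50 = 113.06 mm

x̄ = 82.33 mm, ȳ = 113.06 mm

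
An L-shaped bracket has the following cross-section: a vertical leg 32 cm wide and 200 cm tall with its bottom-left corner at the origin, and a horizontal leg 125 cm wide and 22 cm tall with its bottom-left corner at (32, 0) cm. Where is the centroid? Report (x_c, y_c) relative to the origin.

vertical leg: A = 32 × 200 = 6400.00, centroid at (16.00, 100.00).
horizontal leg: A = 125 × 22 = 2750.00, centroid at (94.50, 11.00).
ΣA = 9150.00 cm²
ΣAx_c = (6400.00)(16.00) + (2750.00)(94.50) = 362275.00 cm³
ΣAy_c = (6400.00)(100.00) + (2750.00)(11.00) = 670250.00 cm³
x_c = 362275.00 / 9150.00 = 39.59 cm
y_c = 670250.00 / 9150.00 = 73.25 cm

x_c = 39.59 cm, y_c = 73.25 cm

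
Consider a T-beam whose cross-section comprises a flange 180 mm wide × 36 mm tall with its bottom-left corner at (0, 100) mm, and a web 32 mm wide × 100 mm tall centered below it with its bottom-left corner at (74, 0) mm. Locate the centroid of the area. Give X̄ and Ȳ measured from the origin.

web: A = 32 × 100 = 3200.00, centroid at (90.00, 50.00).
flange: A = 180 × 36 = 6480.00, centroid at (90.00, 118.00).
ΣA = 9680.00 mm²
ΣAX̄ = (3200.00)(90.00) + (6480.00)(90.00) = 871200.00 mm³
ΣAȲ = (3200.00)(50.00) + (6480.00)(118.00) = 924640.00 mm³
X̄ = 871200.00 / 9680.00 = 90.00 mm
Ȳ = 924640.00 / 9680.00 = 95.52 mm

X̄ = 90.00 mm, Ȳ = 95.52 mm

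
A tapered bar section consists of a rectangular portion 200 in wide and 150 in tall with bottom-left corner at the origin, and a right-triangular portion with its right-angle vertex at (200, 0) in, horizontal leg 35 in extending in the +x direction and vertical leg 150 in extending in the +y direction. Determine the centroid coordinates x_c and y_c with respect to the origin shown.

rectangular portion: A = 200 × 150 = 30000.00, centroid at (100.00, 75.00).
triangular portion: A = ½·35·150 = 2625.00, centroid at (211.67, 50.00).
ΣA = 32625.00 in², ΣAx_c = 3555625.00 in³, ΣAy_c = 2381250.00 in³.
x_c = 3555625.00/32625.00 = 108.98 in; y_c = 2381250.00/32625.00 = 72.99 in.

x_c = 108.98 in, y_c = 72.99 in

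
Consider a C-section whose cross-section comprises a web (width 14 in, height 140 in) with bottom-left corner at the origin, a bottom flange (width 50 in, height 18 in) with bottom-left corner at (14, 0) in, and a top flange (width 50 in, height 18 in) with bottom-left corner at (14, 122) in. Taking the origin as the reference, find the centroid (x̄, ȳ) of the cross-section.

web: A = 14 × 140 = 1960.00, centroid at (7.00, 70.00).
bottom flange: A = 50 × 18 = 900.00, centroid at (39.00, 9.00).
top flange: A = 50 × 18 = 900.00, centroid at (39.00, 131.00).
ΣA = 3760.00 in²
ΣAx̄ = (1960.00)(7.00) + (900.00)(39.00) + (900.00)(39.00) = 83920.00 in³
ΣAȳ = (1960.00)(70.00) + (900.00)(9.00) + (900.00)(131.00) = 263200.00 in³
x̄ = 83920.00 / 3760.00 = 22.32 in
ȳ = 263200.00 / 3760.00 = 70.00 in

x̄ = 22.32 in, ȳ = 70.00 in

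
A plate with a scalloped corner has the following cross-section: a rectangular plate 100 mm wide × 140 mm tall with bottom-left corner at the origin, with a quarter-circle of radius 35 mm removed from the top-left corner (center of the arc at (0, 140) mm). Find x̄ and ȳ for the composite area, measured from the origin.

Part | A | x̄ᵢ | ȳᵢ | A·x̄ᵢ | A·ȳᵢ
plate | 14000.00 | 50.00 | 70.00 | 700000.00 | 980000.00
removed quarter-circle | -962.11 | 14.85 | 125.15 | -14291.67 | -120404.12
Σ | 13037.89 |  |  | 685708.33 | 859595.88
x̄ = 685708.33 / 13037.89 = 52.59 mm
ȳ = 859595.88 / 13037.89 = 65.93 mm

x̄ = 52.59 mm, ȳ = 65.93 mm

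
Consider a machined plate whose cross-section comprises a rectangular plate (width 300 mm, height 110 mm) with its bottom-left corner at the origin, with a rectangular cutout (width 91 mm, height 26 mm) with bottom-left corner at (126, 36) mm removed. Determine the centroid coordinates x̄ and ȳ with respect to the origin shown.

Part | A | x̄ᵢ | ȳᵢ | A·x̄ᵢ | A·ȳᵢ
plate | 33000.00 | 150.00 | 55.00 | 4950000.00 | 1815000.00
hole | -2366.00 | 171.50 | 49.00 | -405769.00 | -115934.00
Σ | 30634.00 |  |  | 4544231.00 | 1699066.00
x̄ = 4544231.00 / 30634.00 = 148.34 mm
ȳ = 1699066.00 / 30634.00 = 55.46 mm

x̄ = 148.34 mm, ȳ = 55.46 mm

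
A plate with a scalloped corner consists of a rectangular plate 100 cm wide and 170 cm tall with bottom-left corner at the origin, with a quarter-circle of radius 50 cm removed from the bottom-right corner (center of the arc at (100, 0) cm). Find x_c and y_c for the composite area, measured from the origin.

plate: A = 100 × 170 = 17000.00, centroid at (50.00, 85.00).
removed quarter-circle: A = −¼π·50² = -1963.50, centroid at (78.78, 21.22).
ΣA = 15036.50 cm², ΣAx_c = 695317.13 cm³, ΣAy_c = 1403333.33 cm³.
x_c = 695317.13/15036.50 = 46.24 cm; y_c = 1403333.33/15036.50 = 93.33 cm.

x_c = 46.24 cm, y_c = 93.33 cm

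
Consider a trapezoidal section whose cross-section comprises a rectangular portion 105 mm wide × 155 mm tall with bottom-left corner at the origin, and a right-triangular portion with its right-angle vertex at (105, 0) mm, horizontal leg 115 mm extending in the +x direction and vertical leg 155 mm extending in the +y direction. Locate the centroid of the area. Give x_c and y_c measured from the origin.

rectangular portion: A = 105 × 155 = 16275.00, centroid at (52.50, 77.50).
triangular portion: A = ½·115·155 = 8912.50, centroid at (143.33, 51.67).
ΣA = 25187.50 mm²
ΣAx_c = (16275.00)(52.50) + (8912.50)(143.33) = 2131895.83 mm³
ΣAy_c = (16275.00)(77.50) + (8912.50)(51.67) = 1721791.67 mm³
x_c = 2131895.83 / 25187.50 = 84.64 mm
y_c = 1721791.67 / 25187.50 = 68.36 mm

x_c = 84.64 mm, y_c = 68.36 mm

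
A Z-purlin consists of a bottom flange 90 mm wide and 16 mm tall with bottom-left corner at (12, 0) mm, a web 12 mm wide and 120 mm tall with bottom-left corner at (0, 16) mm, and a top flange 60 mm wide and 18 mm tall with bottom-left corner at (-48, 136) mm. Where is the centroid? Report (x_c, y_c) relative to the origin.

x_c = 18.00 mm, y_c = 70.09 mm

bottom flange: A = 90 × 16 = 1440.00, centroid at (57.00, 8.00).
web: A = 12 × 120 = 1440.00, centroid at (6.00, 76.00).
top flange: A = 60 × 18 = 1080.00, centroid at (-18.00, 145.00).
ΣA = 3960.00 mm²
ΣAx_c = (1440.00)(57.00) + (1440.00)(6.00) + (1080.00)(-18.00) = 71280.00 mm³
ΣAy_c = (1440.00)(8.00) + (1440.00)(76.00) + (1080.00)(145.00) = 277560.00 mm³
x_c = 71280.00 / 3960.00 = 18.00 mm
y_c = 277560.00 / 3960.00 = 70.09 mm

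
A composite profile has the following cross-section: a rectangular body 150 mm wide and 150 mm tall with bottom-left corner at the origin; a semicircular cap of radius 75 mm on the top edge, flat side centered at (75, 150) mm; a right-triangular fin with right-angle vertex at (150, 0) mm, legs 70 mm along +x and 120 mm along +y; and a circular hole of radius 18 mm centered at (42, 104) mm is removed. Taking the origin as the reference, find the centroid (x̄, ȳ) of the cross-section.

rectangular body: A = 150 × 150 = 22500.00, centroid at (75.00, 75.00).
semicircular top: A = ½π·75² = 8835.73, centroid at (75.00, 181.83).
triangular fin: A = ½·70·120 = 4200.00, centroid at (173.33, 40.00).
hole: A = −π·18² = -1017.88, centroid at (42.00, 104.00).
ΣA = 34517.85 mm²
ΣAx̄ = (22500.00)(75.00) + (8835.73)(75.00) + (4200.00)(173.33) + (-1017.88)(42.00) = 3035428.91 mm³
ΣAȳ = (22500.00)(75.00) + (8835.73)(181.83) + (4200.00)(40.00) + (-1017.88)(104.00) = 3356250.29 mm³
x̄ = 3035428.91 / 34517.85 = 87.94 mm
ȳ = 3356250.29 / 34517.85 = 97.23 mm

x̄ = 87.94 mm, ȳ = 97.23 mm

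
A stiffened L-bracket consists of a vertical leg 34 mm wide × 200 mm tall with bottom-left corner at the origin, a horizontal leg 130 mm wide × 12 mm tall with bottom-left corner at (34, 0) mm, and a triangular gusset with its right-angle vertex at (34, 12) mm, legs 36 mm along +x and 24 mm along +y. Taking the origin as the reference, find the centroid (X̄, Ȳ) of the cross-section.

vertical leg: A = 34 × 200 = 6800.00, centroid at (17.00, 100.00).
horizontal leg: A = 130 × 12 = 1560.00, centroid at (99.00, 6.00).
gusset: A = ½·36·24 = 432.00, centroid at (46.00, 20.00).
ΣA = 8792.00 mm²
ΣAX̄ = (6800.00)(17.00) + (1560.00)(99.00) + (432.00)(46.00) = 289912.00 mm³
ΣAȲ = (6800.00)(100.00) + (1560.00)(6.00) + (432.00)(20.00) = 698000.00 mm³
X̄ = 289912.00 / 8792.00 = 32.97 mm
Ȳ = 698000.00 / 8792.00 = 79.39 mm

X̄ = 32.97 mm, Ȳ = 79.39 mm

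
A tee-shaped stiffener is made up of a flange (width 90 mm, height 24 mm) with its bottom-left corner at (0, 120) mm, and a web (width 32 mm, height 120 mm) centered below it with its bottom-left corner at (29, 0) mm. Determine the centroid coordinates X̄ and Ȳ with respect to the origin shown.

X̄ = 45.00 mm, Ȳ = 85.92 mm

web: A = 32 × 120 = 3840.00, centroid at (45.00, 60.00).
flange: A = 90 × 24 = 2160.00, centroid at (45.00, 132.00).
ΣA = 6000.00 mm²
ΣAX̄ = (3840.00)(45.00) + (2160.00)(45.00) = 270000.00 mm³
ΣAȲ = (3840.00)(60.00) + (2160.00)(132.00) = 515520.00 mm³
X̄ = 270000.00 / 6000.00 = 45.00 mm
Ȳ = 515520.00 / 6000.00 = 85.92 mm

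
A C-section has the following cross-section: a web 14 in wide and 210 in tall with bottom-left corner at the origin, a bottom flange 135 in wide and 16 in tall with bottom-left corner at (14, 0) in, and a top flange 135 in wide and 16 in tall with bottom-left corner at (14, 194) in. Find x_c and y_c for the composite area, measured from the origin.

x_c = 51.33 in, y_c = 105.00 in

web: A = 14 × 210 = 2940.00, centroid at (7.00, 105.00).
bottom flange: A = 135 × 16 = 2160.00, centroid at (81.50, 8.00).
top flange: A = 135 × 16 = 2160.00, centroid at (81.50, 202.00).
ΣA = 7260.00 in²
ΣAx_c = (2940.00)(7.00) + (2160.00)(81.50) + (2160.00)(81.50) = 372660.00 in³
ΣAy_c = (2940.00)(105.00) + (2160.00)(8.00) + (2160.00)(202.00) = 762300.00 in³
x_c = 372660.00 / 7260.00 = 51.33 in
y_c = 762300.00 / 7260.00 = 105.00 in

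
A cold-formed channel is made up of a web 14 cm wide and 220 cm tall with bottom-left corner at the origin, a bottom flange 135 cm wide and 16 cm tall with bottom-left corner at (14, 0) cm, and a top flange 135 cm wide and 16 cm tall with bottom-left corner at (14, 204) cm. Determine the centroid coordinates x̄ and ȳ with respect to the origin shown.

Part | A | x̄ᵢ | ȳᵢ | A·x̄ᵢ | A·ȳᵢ
web | 3080.00 | 7.00 | 110.00 | 21560.00 | 338800.00
bottom flange | 2160.00 | 81.50 | 8.00 | 176040.00 | 17280.00
top flange | 2160.00 | 81.50 | 212.00 | 176040.00 | 457920.00
Σ | 7400.00 |  |  | 373640.00 | 814000.00
x̄ = 373640.00 / 7400.00 = 50.49 cm
ȳ = 814000.00 / 7400.00 = 110.00 cm

x̄ = 50.49 cm, ȳ = 110.00 cm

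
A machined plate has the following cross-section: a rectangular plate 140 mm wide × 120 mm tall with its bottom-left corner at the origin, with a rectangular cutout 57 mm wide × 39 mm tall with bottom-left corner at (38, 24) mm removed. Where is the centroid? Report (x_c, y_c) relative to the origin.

x_c = 70.53 mm, y_c = 62.52 mm

plate: A = 140 × 120 = 16800.00, centroid at (70.00, 60.00).
hole: A = −(57 × 39) = -2223.00, centroid at (66.50, 43.50).
ΣA = 14577.00 mm², ΣAx_c = 1028170.50 mm³, ΣAy_c = 911299.50 mm³.
x_c = 1028170.50/14577.00 = 70.53 mm; y_c = 911299.50/14577.00 = 62.52 mm.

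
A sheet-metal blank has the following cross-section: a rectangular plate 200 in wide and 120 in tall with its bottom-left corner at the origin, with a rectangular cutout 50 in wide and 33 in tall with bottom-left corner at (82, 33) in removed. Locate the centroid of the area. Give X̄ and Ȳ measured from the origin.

X̄ = 99.48 in, Ȳ = 60.78 in

plate: A = 200 × 120 = 24000.00, centroid at (100.00, 60.00).
hole: A = −(50 × 33) = -1650.00, centroid at (107.00, 49.50).
ΣA = 22350.00 in², ΣAX̄ = 2223450.00 in³, ΣAȲ = 1358325.00 in³.
X̄ = 2223450.00/22350.00 = 99.48 in; Ȳ = 1358325.00/22350.00 = 60.78 in.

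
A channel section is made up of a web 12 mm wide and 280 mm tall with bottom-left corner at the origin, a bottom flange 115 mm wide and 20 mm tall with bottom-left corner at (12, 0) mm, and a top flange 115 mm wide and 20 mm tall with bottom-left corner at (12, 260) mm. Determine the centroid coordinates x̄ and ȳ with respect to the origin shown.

web: A = 12 × 280 = 3360.00, centroid at (6.00, 140.00).
bottom flange: A = 115 × 20 = 2300.00, centroid at (69.50, 10.00).
top flange: A = 115 × 20 = 2300.00, centroid at (69.50, 270.00).
ΣA = 7960.00 mm²
ΣAx̄ = (3360.00)(6.00) + (2300.00)(69.50) + (2300.00)(69.50) = 339860.00 mm³
ΣAȳ = (3360.00)(140.00) + (2300.00)(10.00) + (2300.00)(270.00) = 1114400.00 mm³
x̄ = 339860.00 / 7960.00 = 42.70 mm
ȳ = 1114400.00 / 7960.00 = 140.00 mm

x̄ = 42.70 mm, ȳ = 140.00 mm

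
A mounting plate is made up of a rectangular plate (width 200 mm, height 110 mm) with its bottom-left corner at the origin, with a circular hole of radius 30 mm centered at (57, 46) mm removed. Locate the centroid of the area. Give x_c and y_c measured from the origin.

Part | A | x̄ᵢ | ȳᵢ | A·x̄ᵢ | A·ȳᵢ
plate | 22000.00 | 100.00 | 55.00 | 2200000.00 | 1210000.00
hole | -2827.43 | 57.00 | 46.00 | -161163.70 | -130061.94
Σ | 19172.57 |  |  | 2038836.30 | 1079938.06
x_c = 2038836.30 / 19172.57 = 106.34 mm
y_c = 1079938.06 / 19172.57 = 56.33 mm

x_c = 106.34 mm, y_c = 56.33 mm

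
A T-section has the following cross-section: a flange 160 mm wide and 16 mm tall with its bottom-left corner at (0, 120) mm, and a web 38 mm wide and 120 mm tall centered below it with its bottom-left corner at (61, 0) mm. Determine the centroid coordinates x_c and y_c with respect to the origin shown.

Part | A | x̄ᵢ | ȳᵢ | A·x̄ᵢ | A·ȳᵢ
web | 4560.00 | 80.00 | 60.00 | 364800.00 | 273600.00
flange | 2560.00 | 80.00 | 128.00 | 204800.00 | 327680.00
Σ | 7120.00 |  |  | 569600.00 | 601280.00
x_c = 569600.00 / 7120.00 = 80.00 mm
y_c = 601280.00 / 7120.00 = 84.45 mm

x_c = 80.00 mm, y_c = 84.45 mm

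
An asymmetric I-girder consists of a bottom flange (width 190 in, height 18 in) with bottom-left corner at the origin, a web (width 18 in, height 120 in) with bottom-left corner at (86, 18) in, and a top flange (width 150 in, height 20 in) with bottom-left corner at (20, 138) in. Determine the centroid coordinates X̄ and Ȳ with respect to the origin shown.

X̄ = 95.00 in, Ȳ = 74.97 in

bottom flange: A = 190 × 18 = 3420.00, centroid at (95.00, 9.00).
web: A = 18 × 120 = 2160.00, centroid at (95.00, 78.00).
top flange: A = 150 × 20 = 3000.00, centroid at (95.00, 148.00).
ΣA = 8580.00 in²
ΣAX̄ = (3420.00)(95.00) + (2160.00)(95.00) + (3000.00)(95.00) = 815100.00 in³
ΣAȲ = (3420.00)(9.00) + (2160.00)(78.00) + (3000.00)(148.00) = 643260.00 in³
X̄ = 815100.00 / 8580.00 = 95.00 in
Ȳ = 643260.00 / 8580.00 = 74.97 in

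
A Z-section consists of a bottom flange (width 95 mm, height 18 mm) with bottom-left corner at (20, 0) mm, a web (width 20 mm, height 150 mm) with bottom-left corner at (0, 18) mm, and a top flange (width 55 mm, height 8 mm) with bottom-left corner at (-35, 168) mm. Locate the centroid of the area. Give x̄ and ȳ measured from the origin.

bottom flange: A = 95 × 18 = 1710.00, centroid at (67.50, 9.00).
web: A = 20 × 150 = 3000.00, centroid at (10.00, 93.00).
top flange: A = 55 × 8 = 440.00, centroid at (-7.50, 172.00).
ΣA = 5150.00 mm², ΣAx̄ = 142125.00 mm³, ΣAȳ = 370070.00 mm³.
x̄ = 142125.00/5150.00 = 27.60 mm; ȳ = 370070.00/5150.00 = 71.86 mm.

x̄ = 27.60 mm, ȳ = 71.86 mm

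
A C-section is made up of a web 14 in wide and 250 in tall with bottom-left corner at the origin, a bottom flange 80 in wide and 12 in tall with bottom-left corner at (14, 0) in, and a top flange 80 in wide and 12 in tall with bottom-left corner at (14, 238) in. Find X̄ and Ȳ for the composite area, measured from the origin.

web: A = 14 × 250 = 3500.00, centroid at (7.00, 125.00).
bottom flange: A = 80 × 12 = 960.00, centroid at (54.00, 6.00).
top flange: A = 80 × 12 = 960.00, centroid at (54.00, 244.00).
ΣA = 5420.00 in², ΣAX̄ = 128180.00 in³, ΣAȲ = 677500.00 in³.
X̄ = 128180.00/5420.00 = 23.65 in; Ȳ = 677500.00/5420.00 = 125.00 in.

X̄ = 23.65 in, Ȳ = 125.00 in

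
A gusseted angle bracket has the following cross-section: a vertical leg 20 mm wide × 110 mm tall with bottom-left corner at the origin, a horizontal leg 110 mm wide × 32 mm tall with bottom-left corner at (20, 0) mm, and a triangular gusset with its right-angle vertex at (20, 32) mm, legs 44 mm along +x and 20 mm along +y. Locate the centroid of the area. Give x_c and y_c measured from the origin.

Part | A | x̄ᵢ | ȳᵢ | A·x̄ᵢ | A·ȳᵢ
vertical leg | 2200.00 | 10.00 | 55.00 | 22000.00 | 121000.00
horizontal leg | 3520.00 | 75.00 | 16.00 | 264000.00 | 56320.00
gusset | 440.00 | 34.67 | 38.67 | 15253.33 | 17013.33
Σ | 6160.00 |  |  | 301253.33 | 194333.33
x_c = 301253.33 / 6160.00 = 48.90 mm
y_c = 194333.33 / 6160.00 = 31.55 mm

x_c = 48.90 mm, y_c = 31.55 mm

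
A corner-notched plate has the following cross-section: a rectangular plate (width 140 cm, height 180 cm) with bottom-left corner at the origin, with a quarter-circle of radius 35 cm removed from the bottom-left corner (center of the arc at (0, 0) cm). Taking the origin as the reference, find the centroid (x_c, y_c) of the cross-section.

x_c = 72.19 cm, y_c = 92.98 cm

plate: A = 140 × 180 = 25200.00, centroid at (70.00, 90.00).
removed quarter-circle: A = −¼π·35² = -962.11, centroid at (14.85, 14.85).
ΣA = 24237.89 cm², ΣAx_c = 1749708.33 cm³, ΣAy_c = 2253708.33 cm³.
x_c = 1749708.33/24237.89 = 72.19 cm; y_c = 2253708.33/24237.89 = 92.98 cm.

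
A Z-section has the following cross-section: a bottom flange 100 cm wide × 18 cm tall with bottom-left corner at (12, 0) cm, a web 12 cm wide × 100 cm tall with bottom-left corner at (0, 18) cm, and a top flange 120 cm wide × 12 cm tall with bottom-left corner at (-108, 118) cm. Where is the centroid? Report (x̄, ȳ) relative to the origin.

bottom flange: A = 100 × 18 = 1800.00, centroid at (62.00, 9.00).
web: A = 12 × 100 = 1200.00, centroid at (6.00, 68.00).
top flange: A = 120 × 12 = 1440.00, centroid at (-48.00, 124.00).
ΣA = 4440.00 cm²
ΣAx̄ = (1800.00)(62.00) + (1200.00)(6.00) + (1440.00)(-48.00) = 49680.00 cm³
ΣAȳ = (1800.00)(9.00) + (1200.00)(68.00) + (1440.00)(124.00) = 276360.00 cm³
x̄ = 49680.00 / 4440.00 = 11.19 cm
ȳ = 276360.00 / 4440.00 = 62.24 cm

x̄ = 11.19 cm, ȳ = 62.24 cm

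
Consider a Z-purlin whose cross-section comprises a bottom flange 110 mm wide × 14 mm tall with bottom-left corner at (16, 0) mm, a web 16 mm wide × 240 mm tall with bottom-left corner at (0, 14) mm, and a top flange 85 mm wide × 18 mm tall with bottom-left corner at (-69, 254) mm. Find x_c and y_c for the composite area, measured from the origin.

bottom flange: A = 110 × 14 = 1540.00, centroid at (71.00, 7.00).
web: A = 16 × 240 = 3840.00, centroid at (8.00, 134.00).
top flange: A = 85 × 18 = 1530.00, centroid at (-26.50, 263.00).
ΣA = 6910.00 mm²
ΣAx_c = (1540.00)(71.00) + (3840.00)(8.00) + (1530.00)(-26.50) = 99515.00 mm³
ΣAy_c = (1540.00)(7.00) + (3840.00)(134.00) + (1530.00)(263.00) = 927730.00 mm³
x_c = 99515.00 / 6910.00 = 14.40 mm
y_c = 927730.00 / 6910.00 = 134.26 mm

x_c = 14.40 mm, y_c = 134.26 mm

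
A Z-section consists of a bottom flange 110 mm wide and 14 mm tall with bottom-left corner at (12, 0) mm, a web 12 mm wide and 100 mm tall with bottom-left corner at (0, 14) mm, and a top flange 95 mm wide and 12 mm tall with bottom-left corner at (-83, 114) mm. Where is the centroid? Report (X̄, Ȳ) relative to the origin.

Part | A | x̄ᵢ | ȳᵢ | A·x̄ᵢ | A·ȳᵢ
bottom flange | 1540.00 | 67.00 | 7.00 | 103180.00 | 10780.00
web | 1200.00 | 6.00 | 64.00 | 7200.00 | 76800.00
top flange | 1140.00 | -35.50 | 120.00 | -40470.00 | 136800.00
Σ | 3880.00 |  |  | 69910.00 | 224380.00
X̄ = 69910.00 / 3880.00 = 18.02 mm
Ȳ = 224380.00 / 3880.00 = 57.83 mm

X̄ = 18.02 mm, Ȳ = 57.83 mm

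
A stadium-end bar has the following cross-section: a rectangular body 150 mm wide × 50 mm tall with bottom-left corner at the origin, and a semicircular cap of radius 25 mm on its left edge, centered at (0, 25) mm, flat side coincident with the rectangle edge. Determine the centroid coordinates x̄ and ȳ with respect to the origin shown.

x̄ = 65.09 mm, ȳ = 25.00 mm

rectangular body: A = 150 × 50 = 7500.00, centroid at (75.00, 25.00).
semicircular end: A = ½π·25² = 981.75, centroid at (-10.61, 25.00).
ΣA = 8481.75 mm²
ΣAx̄ = (7500.00)(75.00) + (981.75)(-10.61) = 552083.33 mm³
ΣAȳ = (7500.00)(25.00) + (981.75)(25.00) = 212043.69 mm³
x̄ = 552083.33 / 8481.75 = 65.09 mm
ȳ = 212043.69 / 8481.75 = 25.00 mm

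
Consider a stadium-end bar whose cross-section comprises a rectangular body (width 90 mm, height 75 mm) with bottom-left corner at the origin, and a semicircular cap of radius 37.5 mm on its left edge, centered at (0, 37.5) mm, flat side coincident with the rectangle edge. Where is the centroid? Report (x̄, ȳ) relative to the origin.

x̄ = 29.98 mm, ȳ = 37.50 mm

rectangular body: A = 90 × 75 = 6750.00, centroid at (45.00, 37.50).
semicircular end: A = ½π·37.5² = 2208.93, centroid at (-15.92, 37.50).
ΣA = 8958.93 mm²
ΣAx̄ = (6750.00)(45.00) + (2208.93)(-15.92) = 268593.75 mm³
ΣAȳ = (6750.00)(37.50) + (2208.93)(37.50) = 335959.96 mm³
x̄ = 268593.75 / 8958.93 = 29.98 mm
ȳ = 335959.96 / 8958.93 = 37.50 mm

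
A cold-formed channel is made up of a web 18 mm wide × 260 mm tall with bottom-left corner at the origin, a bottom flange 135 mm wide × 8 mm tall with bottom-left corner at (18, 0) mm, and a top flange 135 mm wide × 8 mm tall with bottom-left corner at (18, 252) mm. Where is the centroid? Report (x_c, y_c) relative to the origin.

Part | A | x̄ᵢ | ȳᵢ | A·x̄ᵢ | A·ȳᵢ
web | 4680.00 | 9.00 | 130.00 | 42120.00 | 608400.00
bottom flange | 1080.00 | 85.50 | 4.00 | 92340.00 | 4320.00
top flange | 1080.00 | 85.50 | 256.00 | 92340.00 | 276480.00
Σ | 6840.00 |  |  | 226800.00 | 889200.00
x_c = 226800.00 / 6840.00 = 33.16 mm
y_c = 889200.00 / 6840.00 = 130.00 mm

x_c = 33.16 mm, y_c = 130.00 mm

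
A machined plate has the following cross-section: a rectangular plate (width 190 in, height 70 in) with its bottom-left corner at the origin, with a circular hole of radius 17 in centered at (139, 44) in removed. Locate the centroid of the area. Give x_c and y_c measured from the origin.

x_c = 91.78 in, y_c = 34.34 in

plate: A = 190 × 70 = 13300.00, centroid at (95.00, 35.00).
hole: A = −π·17² = -907.92, centroid at (139.00, 44.00).
ΣA = 12392.08 in², ΣAx_c = 1137299.08 in³, ΣAy_c = 425551.51 in³.
x_c = 1137299.08/12392.08 = 91.78 in; y_c = 425551.51/12392.08 = 34.34 in.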